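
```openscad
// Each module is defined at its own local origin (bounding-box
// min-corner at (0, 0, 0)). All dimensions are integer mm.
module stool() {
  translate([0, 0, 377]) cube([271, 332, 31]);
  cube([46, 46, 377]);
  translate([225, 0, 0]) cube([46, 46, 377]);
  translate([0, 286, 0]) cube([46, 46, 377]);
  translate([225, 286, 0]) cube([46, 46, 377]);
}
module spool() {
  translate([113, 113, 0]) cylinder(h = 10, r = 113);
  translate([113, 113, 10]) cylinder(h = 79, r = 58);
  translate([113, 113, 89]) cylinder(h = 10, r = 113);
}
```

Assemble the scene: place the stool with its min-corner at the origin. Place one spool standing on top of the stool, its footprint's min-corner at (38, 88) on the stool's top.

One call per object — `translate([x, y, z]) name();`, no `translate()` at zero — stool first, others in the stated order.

stool();
translate([38, 88, 408]) spool();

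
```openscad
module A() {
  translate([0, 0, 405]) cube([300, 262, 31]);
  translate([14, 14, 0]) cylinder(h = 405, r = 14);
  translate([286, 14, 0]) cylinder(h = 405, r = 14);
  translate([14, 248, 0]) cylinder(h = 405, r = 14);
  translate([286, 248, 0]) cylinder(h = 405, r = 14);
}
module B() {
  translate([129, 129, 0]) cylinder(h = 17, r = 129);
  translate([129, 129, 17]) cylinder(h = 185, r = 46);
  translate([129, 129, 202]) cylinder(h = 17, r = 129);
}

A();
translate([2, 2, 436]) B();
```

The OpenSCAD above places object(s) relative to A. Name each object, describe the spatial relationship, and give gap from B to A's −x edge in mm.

The spool's min-x is at 2; the stool's min-x is 0; gap = 2 mm.

A is a stool. B is a spool. The spool is on top of the stool. The gap from the spool to the stool's −x edge is 2 mm.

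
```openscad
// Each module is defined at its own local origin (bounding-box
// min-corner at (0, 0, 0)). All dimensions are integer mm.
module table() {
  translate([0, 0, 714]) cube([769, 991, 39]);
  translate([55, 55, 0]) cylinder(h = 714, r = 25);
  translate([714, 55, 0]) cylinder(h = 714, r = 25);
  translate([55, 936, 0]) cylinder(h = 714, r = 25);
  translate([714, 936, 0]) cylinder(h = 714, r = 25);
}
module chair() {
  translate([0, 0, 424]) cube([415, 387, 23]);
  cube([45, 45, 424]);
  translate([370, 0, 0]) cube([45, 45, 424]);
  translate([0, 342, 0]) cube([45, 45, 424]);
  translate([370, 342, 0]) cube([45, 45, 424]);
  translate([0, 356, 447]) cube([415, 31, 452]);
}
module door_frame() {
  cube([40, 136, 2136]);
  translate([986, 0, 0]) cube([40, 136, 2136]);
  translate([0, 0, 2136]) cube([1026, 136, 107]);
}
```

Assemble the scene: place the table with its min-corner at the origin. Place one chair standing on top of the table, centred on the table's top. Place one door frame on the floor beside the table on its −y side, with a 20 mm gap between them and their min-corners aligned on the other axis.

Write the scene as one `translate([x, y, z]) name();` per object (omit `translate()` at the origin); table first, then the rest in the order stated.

table();
translate([177, 302, 753]) chair();
translate([0, -156, 0]) door_frame();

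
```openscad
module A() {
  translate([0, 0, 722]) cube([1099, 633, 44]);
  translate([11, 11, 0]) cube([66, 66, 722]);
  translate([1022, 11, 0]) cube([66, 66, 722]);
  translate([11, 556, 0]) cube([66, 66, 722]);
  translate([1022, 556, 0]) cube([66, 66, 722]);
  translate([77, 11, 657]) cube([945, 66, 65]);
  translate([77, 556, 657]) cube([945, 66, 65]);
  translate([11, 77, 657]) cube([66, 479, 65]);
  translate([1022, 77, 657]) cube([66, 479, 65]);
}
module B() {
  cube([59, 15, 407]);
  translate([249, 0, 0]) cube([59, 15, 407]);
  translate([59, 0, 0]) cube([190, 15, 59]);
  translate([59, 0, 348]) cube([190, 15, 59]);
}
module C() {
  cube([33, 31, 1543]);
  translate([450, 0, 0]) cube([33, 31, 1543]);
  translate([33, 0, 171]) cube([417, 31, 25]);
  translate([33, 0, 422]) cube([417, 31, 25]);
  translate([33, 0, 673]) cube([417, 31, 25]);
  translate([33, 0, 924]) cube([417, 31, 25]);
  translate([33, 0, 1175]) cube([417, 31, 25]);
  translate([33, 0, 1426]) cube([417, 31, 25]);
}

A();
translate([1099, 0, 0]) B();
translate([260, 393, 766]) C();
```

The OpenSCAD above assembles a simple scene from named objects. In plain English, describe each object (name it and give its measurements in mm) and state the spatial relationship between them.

A is a rectangular dining table. The top is 1099×633×44 mm with its upper surface at z = 766 mm. It stands on four 66×66 mm square legs, each inset 11 mm from the nearest pair of top edges, running from the floor to the underside of the top. Four apron rails, 66 mm thick and 65 mm tall, run between adjacent legs with their top edges flush with the underside of the top and their outer faces flush with the legs' outer faces.

B is a rectangular picture frame lying in the x–z plane (depth along y). The opening is 190 mm wide (x) by 289 mm tall (z), surrounded by a border 59 mm wide on all four sides. The frame is 15 mm deep and is made of two full-height vertical stiles with two horizontal rails fitted between them.

C is a straight ladder. Two 33×31 mm vertical rails, 1543 mm tall, stand 483 mm apart (outside-to-outside) with their front faces coplanar on the −y side. 6 rungs, each 31 mm deep and 25 mm tall, span between the inner faces of the rails, front faces flush with the rails. The lowest rung's underside is at z = 171 mm and rungs are spaced 251 mm apart (underside to underside).

The picture frame is against the table's +x side, with their −y faces flush. The ladder is on top of the table.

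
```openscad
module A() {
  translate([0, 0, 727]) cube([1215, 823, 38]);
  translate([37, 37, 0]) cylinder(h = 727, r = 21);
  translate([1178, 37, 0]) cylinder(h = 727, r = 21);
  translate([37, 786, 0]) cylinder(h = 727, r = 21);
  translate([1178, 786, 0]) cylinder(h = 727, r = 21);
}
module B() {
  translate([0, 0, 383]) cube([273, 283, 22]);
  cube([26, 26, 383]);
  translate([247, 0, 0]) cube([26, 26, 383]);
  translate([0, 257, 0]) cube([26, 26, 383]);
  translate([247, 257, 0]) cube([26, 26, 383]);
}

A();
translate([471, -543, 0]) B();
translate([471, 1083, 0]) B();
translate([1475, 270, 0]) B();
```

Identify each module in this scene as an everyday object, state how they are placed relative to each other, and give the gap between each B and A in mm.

Each stool's nearest face is 260 mm from the table's bounding box.

A is a table. B is a stool. Three stools sit around the table at the −y, +y, +x sides. The gap between each stool and the table is 260 mm.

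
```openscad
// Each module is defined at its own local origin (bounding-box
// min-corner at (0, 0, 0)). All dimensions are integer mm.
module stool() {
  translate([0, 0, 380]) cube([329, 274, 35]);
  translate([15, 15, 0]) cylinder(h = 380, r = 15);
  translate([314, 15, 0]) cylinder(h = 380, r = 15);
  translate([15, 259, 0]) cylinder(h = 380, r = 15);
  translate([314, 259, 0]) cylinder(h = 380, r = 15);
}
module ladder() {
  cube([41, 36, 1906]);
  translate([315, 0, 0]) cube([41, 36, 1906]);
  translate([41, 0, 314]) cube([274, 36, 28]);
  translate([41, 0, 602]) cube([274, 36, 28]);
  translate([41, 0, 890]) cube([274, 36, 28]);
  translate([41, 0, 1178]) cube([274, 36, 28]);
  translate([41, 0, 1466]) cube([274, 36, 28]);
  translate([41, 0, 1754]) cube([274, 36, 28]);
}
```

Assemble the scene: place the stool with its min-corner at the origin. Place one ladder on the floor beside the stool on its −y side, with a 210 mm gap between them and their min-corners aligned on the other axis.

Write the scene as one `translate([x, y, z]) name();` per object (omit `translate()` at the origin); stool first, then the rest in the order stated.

stool();
translate([0, -246, 0]) ladder();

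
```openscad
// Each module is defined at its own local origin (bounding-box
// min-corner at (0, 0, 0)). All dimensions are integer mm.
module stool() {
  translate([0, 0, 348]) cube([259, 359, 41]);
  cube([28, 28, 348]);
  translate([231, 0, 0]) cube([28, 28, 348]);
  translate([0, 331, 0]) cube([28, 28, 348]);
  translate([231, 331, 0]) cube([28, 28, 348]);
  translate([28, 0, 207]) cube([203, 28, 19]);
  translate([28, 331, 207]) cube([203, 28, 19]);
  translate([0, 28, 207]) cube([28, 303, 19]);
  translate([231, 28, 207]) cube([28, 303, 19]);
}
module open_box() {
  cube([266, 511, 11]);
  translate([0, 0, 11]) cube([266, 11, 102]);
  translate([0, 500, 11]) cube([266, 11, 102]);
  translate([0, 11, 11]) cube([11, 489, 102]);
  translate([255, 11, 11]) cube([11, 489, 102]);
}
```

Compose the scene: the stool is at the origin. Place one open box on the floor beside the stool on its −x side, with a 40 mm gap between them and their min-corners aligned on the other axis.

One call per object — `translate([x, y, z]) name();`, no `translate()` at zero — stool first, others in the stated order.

stool();
translate([-306, 0, 0]) open_box();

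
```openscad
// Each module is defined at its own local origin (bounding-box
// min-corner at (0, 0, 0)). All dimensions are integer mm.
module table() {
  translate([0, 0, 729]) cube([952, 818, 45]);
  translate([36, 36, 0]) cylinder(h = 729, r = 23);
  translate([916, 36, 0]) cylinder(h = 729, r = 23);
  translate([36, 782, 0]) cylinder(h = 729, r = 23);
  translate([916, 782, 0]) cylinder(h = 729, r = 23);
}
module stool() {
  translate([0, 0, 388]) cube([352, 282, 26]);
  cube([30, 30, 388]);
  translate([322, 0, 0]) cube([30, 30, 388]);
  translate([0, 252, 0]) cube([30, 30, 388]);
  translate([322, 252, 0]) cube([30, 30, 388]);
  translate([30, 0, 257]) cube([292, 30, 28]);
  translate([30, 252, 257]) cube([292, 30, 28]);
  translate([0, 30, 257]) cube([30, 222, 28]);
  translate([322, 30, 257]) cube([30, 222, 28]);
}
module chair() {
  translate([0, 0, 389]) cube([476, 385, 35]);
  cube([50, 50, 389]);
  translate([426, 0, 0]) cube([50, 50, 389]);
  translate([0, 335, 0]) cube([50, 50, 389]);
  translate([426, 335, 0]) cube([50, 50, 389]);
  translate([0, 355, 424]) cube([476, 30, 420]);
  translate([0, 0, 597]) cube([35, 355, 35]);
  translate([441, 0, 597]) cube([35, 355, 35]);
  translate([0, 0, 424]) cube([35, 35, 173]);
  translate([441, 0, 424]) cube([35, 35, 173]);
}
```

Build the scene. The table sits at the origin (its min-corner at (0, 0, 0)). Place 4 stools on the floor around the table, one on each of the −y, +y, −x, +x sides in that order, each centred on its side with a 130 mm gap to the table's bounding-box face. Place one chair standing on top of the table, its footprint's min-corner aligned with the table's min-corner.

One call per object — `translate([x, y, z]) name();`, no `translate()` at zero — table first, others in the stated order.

table();
translate([300, -412, 0]) stool();
translate([300, 948, 0]) stool();
translate([-482, 268, 0]) stool();
translate([1082, 268, 0]) stool();
translate([0, 0, 774]) chair();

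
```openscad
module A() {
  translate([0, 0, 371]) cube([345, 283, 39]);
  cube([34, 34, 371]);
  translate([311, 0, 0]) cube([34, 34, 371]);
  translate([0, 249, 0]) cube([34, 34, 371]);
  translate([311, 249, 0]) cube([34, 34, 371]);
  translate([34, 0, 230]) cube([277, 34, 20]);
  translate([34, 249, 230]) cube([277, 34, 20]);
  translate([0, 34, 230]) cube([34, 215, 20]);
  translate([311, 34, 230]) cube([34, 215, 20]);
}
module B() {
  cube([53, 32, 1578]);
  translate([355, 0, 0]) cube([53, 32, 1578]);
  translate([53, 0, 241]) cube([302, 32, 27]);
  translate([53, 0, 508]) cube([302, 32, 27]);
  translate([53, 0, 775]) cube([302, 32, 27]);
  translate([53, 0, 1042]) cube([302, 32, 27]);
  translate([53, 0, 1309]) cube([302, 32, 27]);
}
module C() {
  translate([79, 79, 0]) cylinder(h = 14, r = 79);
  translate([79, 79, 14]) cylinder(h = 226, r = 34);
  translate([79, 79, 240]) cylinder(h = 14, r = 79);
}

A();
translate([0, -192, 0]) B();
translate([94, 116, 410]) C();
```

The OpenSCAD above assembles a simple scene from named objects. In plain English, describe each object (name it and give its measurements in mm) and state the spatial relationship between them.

A is a four-legged stool. The seat is a 345×283×39 mm slab whose top surface is at z = 410 mm; four square legs, each 34×34 mm in cross-section, run from the floor (z = 0) to the underside of the seat, each flush with a corner of the seat. Four stretchers, 34 mm wide and 20 mm tall, connect adjacent legs with their undersides at z = 230 mm, each running between the inner faces of the legs it joins and aligned with the legs' outer faces on the other axis.

B is a wooden ladder with two side rails of 53×32 mm section and 1578 mm height, set 408 mm apart overall. Between them run 5 rectangular rungs (32 mm deep, 27 mm thick), front faces flush with the rails' −y face. The bottom of the first rung is 241 mm above the floor and each subsequent rung is 267 mm higher than the one below.

C is a spool: two coaxial disc flanges of radius 79 mm and thickness 14 mm, joined by a core cylinder of radius 34 mm and height 226 mm. The lower flange rests on z = 0 and the three cylinders share a vertical axis.

The ladder is on the floor beside the stool on its −y side. The spool is on top of the stool.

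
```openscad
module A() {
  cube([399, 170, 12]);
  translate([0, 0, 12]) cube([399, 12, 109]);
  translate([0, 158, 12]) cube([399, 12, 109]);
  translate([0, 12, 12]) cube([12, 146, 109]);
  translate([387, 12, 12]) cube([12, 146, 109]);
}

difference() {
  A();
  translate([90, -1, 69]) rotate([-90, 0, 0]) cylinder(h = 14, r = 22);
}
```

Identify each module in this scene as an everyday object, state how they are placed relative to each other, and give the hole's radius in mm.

The subtracted cylinder has r = 22 mm.

A is an open box. The open box has a circular hole through its front wall. The hole's radius is 22 mm.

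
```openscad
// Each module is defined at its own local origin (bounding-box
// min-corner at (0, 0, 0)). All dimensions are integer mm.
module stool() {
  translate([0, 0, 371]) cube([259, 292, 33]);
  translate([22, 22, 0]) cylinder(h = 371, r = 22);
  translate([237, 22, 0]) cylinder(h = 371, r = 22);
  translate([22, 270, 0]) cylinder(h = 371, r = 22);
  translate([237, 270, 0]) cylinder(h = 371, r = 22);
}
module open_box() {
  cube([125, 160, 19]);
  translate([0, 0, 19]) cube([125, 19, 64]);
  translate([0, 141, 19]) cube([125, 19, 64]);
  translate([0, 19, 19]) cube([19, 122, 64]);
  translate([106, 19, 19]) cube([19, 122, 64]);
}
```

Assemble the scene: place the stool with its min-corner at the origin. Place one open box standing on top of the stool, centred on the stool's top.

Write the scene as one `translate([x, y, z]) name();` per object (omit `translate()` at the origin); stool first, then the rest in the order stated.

stool();
translate([67, 66, 404]) open_box();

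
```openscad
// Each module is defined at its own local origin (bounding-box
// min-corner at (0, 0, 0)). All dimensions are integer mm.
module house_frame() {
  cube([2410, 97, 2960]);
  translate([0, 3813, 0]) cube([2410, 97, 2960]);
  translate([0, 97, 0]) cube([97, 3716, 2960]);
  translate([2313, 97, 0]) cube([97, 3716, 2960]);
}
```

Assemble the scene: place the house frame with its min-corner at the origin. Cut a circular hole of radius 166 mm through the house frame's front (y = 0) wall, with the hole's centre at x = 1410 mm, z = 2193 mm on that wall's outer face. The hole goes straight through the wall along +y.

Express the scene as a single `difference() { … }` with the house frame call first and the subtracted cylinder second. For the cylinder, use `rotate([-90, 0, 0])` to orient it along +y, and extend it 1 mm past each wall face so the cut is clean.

difference() {
  house_frame();
  translate([1410, -1, 2193]) rotate([-90, 0, 0]) cylinder(h = 99, r = 166);
}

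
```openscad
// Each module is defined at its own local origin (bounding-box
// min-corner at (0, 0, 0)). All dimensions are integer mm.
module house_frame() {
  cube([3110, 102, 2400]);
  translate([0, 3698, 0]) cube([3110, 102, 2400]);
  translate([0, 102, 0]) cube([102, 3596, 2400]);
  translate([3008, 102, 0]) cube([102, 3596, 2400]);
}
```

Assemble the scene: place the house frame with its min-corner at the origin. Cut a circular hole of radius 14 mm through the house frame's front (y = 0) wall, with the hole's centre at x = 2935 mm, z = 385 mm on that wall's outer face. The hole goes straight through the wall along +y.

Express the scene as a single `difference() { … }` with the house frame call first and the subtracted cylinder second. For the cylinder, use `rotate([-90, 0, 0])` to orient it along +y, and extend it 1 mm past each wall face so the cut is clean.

difference() {
  house_frame();
  translate([2935, -1, 385]) rotate([-90, 0, 0]) cylinder(h = 104, r = 14);
}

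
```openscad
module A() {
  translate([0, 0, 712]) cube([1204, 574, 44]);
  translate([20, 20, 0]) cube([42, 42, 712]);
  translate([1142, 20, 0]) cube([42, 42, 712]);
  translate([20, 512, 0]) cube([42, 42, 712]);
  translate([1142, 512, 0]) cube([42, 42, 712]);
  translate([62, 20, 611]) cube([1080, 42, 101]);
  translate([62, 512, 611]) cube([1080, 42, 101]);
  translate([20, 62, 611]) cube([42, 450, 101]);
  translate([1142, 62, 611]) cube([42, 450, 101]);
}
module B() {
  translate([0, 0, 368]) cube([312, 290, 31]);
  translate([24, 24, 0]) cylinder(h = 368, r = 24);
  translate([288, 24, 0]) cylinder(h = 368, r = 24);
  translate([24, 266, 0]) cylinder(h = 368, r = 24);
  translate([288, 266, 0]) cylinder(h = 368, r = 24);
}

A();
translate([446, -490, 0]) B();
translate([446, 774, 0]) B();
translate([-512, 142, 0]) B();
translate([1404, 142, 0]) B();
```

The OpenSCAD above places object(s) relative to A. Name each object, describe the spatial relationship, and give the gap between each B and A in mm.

A is a table. B is a stool. Four stools sit around the table at the −y, +y, −x, +x sides. The gap between each stool and the table is 200 mm.

Each stool's nearest face is 200 mm from the table's bounding box.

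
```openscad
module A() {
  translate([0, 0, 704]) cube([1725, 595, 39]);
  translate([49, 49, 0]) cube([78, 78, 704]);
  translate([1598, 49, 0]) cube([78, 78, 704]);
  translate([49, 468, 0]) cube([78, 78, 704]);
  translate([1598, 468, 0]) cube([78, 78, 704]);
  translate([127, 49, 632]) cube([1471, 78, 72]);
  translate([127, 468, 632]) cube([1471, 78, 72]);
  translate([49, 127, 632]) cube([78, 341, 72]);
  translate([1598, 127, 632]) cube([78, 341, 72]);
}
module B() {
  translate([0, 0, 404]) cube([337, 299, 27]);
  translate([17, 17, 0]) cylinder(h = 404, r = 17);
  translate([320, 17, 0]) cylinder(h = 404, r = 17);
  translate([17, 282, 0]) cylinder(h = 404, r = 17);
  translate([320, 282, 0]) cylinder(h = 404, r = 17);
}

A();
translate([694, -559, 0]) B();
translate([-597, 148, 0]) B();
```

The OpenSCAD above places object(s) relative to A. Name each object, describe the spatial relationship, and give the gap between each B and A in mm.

Each stool's nearest face is 260 mm from the table's bounding box.

A is a table. B is a stool. Two stools sit around the table at the −y, −x sides. The gap between each stool and the table is 260 mm.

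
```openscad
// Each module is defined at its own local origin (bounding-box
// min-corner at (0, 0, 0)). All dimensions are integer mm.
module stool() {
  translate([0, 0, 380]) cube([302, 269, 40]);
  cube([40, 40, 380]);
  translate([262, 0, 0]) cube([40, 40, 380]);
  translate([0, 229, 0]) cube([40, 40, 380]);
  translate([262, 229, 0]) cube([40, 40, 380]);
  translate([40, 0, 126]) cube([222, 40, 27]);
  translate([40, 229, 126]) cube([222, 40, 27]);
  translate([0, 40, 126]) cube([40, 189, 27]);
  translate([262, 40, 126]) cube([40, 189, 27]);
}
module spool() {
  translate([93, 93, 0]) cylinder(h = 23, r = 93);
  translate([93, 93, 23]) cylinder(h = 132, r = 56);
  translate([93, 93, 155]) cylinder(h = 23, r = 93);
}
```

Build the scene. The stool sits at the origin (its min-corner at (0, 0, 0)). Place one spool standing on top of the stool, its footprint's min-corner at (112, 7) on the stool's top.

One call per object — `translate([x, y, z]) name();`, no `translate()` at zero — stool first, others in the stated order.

stool();
translate([112, 7, 420]) spool();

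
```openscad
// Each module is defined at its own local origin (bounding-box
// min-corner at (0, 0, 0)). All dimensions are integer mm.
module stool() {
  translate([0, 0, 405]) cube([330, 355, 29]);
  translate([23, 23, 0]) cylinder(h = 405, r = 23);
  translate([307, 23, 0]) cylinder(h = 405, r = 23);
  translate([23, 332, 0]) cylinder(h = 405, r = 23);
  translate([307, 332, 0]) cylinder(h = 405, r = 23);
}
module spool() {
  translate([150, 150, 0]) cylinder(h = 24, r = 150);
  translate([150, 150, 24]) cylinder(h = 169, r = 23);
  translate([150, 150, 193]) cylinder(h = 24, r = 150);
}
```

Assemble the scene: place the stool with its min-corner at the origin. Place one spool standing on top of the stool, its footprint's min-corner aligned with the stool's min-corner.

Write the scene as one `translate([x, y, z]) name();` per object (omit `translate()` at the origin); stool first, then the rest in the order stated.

stool();
translate([0, 0, 434]) spool();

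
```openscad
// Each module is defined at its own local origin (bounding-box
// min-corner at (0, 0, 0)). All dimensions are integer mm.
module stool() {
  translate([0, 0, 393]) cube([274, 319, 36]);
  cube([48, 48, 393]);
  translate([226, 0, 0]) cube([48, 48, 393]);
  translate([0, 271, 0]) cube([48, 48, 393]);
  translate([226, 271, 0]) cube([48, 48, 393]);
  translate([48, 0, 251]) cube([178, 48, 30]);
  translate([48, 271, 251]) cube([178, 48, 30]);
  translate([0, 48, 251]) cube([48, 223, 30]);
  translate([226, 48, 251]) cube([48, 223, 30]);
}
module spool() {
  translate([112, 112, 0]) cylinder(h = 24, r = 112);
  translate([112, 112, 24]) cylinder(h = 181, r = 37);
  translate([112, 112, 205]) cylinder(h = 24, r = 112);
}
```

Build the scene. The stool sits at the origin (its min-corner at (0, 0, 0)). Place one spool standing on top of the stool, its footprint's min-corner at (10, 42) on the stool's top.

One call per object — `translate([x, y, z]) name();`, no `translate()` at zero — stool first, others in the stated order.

stool();
translate([10, 42, 429]) spool();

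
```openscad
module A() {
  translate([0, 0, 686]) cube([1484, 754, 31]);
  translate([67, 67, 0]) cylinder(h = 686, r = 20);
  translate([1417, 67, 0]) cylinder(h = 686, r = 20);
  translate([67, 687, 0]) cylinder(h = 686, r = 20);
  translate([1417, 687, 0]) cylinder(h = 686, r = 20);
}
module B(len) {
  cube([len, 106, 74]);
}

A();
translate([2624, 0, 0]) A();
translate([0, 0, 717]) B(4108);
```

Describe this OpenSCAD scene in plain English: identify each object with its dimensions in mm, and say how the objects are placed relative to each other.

A is a rectangular dining table. The top is 1484×754×31 mm with its upper surface at z = 717 mm. It stands on four round legs of 40 mm diameter, each leg's bounding box inset 47 mm from the nearest pair of top edges, running from the floor to the underside of the top.

B is a rectangular beam 4108 mm long (x), 106 mm deep (y), 74 mm thick (z).

The beam spans the tops of two tables placed 1140 mm apart, resting at z = 717 mm.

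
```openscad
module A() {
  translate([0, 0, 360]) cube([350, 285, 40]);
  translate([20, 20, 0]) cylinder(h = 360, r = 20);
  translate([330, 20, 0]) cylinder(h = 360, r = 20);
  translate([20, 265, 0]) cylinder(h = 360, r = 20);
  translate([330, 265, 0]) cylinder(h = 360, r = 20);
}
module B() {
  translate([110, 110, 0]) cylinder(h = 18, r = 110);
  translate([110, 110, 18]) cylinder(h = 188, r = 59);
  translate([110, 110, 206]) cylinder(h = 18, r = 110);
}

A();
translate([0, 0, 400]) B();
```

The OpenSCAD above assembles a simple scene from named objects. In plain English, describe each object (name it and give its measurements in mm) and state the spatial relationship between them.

A is a simple wooden stool: a rectangular seat 350 mm (x) by 285 mm (y), 40 mm thick, top face at z = 400 mm, on four round legs, each 40 mm in diameter. The legs rest on z = 0, each leg's axis is inset half a diameter from the nearest pair of seat edges (so the leg's bounding box is flush with the corner).

B is a spool: two coaxial disc flanges of radius 110 mm and thickness 18 mm, joined by a core cylinder of radius 59 mm and height 188 mm. The lower flange rests on z = 0 and the three cylinders share a vertical axis.

The spool is on top of the stool.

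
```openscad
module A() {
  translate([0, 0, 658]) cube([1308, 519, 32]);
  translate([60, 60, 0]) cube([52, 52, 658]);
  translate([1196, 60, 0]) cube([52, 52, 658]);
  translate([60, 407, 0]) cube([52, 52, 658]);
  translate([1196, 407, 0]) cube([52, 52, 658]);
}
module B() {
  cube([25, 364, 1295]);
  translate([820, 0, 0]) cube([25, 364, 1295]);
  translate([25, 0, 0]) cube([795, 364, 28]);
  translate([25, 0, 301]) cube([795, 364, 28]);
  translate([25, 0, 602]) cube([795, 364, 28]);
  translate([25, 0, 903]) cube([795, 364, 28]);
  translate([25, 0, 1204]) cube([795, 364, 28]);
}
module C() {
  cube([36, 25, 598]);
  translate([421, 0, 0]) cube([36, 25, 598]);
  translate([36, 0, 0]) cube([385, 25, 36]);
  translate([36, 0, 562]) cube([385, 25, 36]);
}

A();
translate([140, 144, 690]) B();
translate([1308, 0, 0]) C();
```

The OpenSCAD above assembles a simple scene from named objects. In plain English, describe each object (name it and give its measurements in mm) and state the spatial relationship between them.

A is a table with a 1308×519 mm rectangular top, 32 mm thick, top surface at z = 690 mm, supported by four 52×52 mm square legs, each inset 60 mm from the nearest pair of top edges, running from the floor.

B is a bookshelf 845 mm wide overall, 364 mm deep and 1295 mm tall. The two sides are 25 mm thick vertical panels. 5 horizontal shelves of 28 mm thickness span between the inner faces of the sides; the lowest shelf sits on the floor and shelves are stacked with a clear vertical gap of 273 mm between each pair.

C is a rectangular picture frame lying in the x–z plane (depth along y). The opening is 385 mm wide (x) by 526 mm tall (z), surrounded by a border 36 mm wide on all four sides. The frame is 25 mm deep and is made of two full-height vertical stiles with two horizontal rails fitted between them.

The bookshelf is on top of the table. The picture frame is against the table's +x side, with their −y faces flush.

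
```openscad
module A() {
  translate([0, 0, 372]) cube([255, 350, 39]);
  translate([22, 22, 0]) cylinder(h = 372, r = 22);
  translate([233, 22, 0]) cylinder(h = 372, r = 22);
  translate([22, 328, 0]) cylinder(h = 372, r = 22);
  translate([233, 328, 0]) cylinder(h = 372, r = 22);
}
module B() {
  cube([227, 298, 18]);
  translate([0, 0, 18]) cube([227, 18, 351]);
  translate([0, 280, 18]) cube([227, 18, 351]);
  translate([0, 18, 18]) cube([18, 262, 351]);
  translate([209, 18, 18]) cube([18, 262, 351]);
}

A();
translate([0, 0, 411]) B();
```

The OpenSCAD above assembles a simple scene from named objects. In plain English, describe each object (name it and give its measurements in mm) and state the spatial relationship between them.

A is a four-legged stool. The seat is a 255×350×39 mm slab whose top surface is at z = 411 mm; four round legs, each 44 mm in diameter, run from the floor (z = 0) to the underside of the seat, each leg's axis is inset half a diameter from the nearest pair of seat edges (so the leg's bounding box is flush with the corner).

B is an open storage box with external size 227×298×369 mm and wall thickness 18 mm (the base is also 18 mm thick). The base covers the whole footprint; the four walls stand on the base, with the y-facing walls full-width and the x-facing walls fitting between their inner faces.

The open box is on top of the stool.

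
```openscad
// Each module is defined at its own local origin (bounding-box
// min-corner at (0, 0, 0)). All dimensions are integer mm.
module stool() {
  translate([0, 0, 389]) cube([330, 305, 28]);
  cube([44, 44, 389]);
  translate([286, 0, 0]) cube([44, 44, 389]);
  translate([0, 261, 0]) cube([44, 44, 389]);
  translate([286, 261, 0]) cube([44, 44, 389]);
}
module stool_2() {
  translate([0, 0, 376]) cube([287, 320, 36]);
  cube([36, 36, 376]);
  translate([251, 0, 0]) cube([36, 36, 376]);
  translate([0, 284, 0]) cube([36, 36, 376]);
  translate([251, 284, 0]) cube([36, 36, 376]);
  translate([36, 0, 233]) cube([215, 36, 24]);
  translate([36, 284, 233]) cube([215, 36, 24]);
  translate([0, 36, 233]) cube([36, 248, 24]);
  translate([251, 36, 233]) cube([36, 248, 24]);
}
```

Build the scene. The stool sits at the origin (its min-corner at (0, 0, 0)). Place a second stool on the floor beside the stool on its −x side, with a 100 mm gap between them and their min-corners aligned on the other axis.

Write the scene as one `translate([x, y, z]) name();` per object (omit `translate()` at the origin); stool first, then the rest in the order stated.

stool();
translate([-387, 0, 0]) stool_2();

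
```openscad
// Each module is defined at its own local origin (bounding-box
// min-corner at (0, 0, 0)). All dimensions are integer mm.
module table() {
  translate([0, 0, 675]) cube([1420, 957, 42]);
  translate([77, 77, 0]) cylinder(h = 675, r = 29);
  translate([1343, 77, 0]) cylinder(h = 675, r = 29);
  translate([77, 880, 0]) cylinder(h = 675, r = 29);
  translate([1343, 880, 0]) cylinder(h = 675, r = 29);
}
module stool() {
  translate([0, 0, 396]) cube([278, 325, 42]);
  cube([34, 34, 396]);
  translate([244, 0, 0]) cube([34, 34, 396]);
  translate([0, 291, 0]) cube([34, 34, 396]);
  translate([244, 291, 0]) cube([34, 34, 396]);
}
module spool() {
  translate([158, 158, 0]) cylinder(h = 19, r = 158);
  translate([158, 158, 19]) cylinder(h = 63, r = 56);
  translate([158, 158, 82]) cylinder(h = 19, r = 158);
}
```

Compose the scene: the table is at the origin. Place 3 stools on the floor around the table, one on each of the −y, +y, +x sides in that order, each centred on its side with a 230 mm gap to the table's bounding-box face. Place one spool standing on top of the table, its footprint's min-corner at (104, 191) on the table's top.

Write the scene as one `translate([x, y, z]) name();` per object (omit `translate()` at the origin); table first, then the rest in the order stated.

table();
translate([571, -555, 0]) stool();
translate([571, 1187, 0]) stool();
translate([1650, 316, 0]) stool();
translate([104, 191, 717]) spool();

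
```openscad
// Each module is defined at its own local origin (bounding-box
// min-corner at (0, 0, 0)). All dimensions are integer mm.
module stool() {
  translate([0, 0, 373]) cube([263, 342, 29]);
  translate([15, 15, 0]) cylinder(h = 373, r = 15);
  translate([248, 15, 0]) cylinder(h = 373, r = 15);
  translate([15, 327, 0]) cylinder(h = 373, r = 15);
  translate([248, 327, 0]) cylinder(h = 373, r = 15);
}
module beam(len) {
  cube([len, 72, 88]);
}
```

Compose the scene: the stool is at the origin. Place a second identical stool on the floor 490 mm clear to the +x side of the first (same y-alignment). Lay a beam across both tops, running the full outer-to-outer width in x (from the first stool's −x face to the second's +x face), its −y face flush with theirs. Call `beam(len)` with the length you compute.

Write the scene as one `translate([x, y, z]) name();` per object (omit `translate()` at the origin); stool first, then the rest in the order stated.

stool();
translate([753, 0, 0]) stool();
translate([0, 0, 402]) beam(1016);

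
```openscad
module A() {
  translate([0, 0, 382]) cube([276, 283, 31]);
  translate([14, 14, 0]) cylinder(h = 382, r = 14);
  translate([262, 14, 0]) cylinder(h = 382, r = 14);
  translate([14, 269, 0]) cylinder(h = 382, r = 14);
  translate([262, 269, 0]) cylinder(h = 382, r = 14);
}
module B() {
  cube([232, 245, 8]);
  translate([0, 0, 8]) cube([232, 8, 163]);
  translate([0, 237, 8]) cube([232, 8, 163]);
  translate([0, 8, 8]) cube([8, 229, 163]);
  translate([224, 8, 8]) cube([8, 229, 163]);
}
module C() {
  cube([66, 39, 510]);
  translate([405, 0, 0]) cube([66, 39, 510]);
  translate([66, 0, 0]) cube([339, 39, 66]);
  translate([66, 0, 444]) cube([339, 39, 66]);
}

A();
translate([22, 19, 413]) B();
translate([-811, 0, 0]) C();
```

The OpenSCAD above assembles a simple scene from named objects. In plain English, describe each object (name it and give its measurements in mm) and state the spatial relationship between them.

A is a four-legged stool. The seat is 276×283 mm, 31 mm thick, top at z = 413 mm. It stands on four round legs, each 28 mm in diameter, from z = 0 to the seat underside, each leg's axis is inset half a diameter from the nearest pair of seat edges (so the leg's bounding box is flush with the corner).

B is an open storage box with external size 232×245×171 mm and wall thickness 8 mm (the base is also 8 mm thick). The base covers the whole footprint; the four walls stand on the base, with the y-facing walls full-width and the x-facing walls fitting between their inner faces.

C is a rectangular picture frame lying in the x–z plane (depth along y). The opening is 339 mm wide (x) by 378 mm tall (z), surrounded by a border 66 mm wide on all four sides. The frame is 39 mm deep and is made of two full-height vertical stiles with two horizontal rails fitted between them.

The open box is on top of the stool, centred. The picture frame is on the floor beside the stool on its −x side.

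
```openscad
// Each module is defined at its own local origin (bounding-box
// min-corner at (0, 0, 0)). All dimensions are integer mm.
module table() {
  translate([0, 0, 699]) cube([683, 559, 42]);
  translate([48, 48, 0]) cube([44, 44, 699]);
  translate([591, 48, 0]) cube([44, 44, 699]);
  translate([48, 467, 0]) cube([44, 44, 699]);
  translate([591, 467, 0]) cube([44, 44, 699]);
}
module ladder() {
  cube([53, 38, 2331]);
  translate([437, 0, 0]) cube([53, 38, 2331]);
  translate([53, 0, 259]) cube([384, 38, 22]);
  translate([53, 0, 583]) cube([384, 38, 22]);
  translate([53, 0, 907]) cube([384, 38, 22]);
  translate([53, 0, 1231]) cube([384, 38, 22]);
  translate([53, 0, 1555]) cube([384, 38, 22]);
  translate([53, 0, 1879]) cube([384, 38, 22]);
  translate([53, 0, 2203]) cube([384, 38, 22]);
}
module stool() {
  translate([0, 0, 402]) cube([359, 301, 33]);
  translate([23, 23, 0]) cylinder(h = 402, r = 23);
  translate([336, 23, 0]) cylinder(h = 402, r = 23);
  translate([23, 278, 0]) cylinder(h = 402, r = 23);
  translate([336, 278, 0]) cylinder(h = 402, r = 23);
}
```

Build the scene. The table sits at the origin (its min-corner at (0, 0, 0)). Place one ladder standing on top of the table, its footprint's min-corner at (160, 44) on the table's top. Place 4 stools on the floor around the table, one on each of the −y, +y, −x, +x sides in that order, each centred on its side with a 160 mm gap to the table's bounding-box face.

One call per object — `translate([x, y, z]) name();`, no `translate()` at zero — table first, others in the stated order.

table();
translate([160, 44, 741]) ladder();
translate([162, -461, 0]) stool();
translate([162, 719, 0]) stool();
translate([-519, 129, 0]) stool();
translate([843, 129, 0]) stool();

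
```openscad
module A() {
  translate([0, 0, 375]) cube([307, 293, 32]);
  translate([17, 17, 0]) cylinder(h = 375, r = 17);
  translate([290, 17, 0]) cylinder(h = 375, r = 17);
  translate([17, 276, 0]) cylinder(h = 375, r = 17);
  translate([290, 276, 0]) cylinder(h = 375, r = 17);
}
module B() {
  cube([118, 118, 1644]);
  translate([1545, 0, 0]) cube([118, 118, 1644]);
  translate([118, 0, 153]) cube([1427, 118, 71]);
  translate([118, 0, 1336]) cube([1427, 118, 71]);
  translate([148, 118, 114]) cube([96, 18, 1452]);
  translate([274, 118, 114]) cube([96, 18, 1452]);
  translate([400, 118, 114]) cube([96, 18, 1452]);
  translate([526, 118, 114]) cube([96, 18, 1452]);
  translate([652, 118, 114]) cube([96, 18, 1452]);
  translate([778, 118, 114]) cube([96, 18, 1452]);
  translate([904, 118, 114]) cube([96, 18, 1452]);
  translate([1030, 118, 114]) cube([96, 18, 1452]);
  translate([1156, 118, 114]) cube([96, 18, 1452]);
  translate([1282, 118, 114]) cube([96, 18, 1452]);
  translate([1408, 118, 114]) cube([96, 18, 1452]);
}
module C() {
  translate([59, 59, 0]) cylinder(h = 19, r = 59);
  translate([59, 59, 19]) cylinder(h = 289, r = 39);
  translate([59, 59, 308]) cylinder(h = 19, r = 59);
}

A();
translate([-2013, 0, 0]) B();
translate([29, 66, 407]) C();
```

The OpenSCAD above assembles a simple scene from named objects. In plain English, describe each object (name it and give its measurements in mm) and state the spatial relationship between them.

A is a four-legged stool. The seat is a 307×293×32 mm slab whose top surface is at z = 407 mm; four round legs, each 34 mm in diameter, run from the floor (z = 0) to the underside of the seat, each leg's axis is inset half a diameter from the nearest pair of seat edges (so the leg's bounding box is flush with the corner).

B is a fence section. Two 118×118 mm posts, 1644 mm tall, stand on the floor with a clear span of 1427 mm between their inner faces. Two horizontal rails of 118×71 mm section span the gap between the posts with their undersides at z = 153 mm and z = 1336 mm, flush with the posts' −y face. 11 pickets, each 96 mm wide, 18 mm thick and 1452 mm tall, are fixed to the +y face of the rails with their bottoms at z = 114 mm, evenly spaced across the span with equal gaps (rounded down to the nearest mm) at the −x end and between each pair — any rounding remainder accumulates at the +x end.

C is a spool: two coaxial disc flanges of radius 59 mm and thickness 19 mm, joined by a core cylinder of radius 39 mm and height 289 mm. The lower flange rests on z = 0 and the three cylinders share a vertical axis.

The fence section is on the floor beside the stool on its −x side. The spool is on top of the stool.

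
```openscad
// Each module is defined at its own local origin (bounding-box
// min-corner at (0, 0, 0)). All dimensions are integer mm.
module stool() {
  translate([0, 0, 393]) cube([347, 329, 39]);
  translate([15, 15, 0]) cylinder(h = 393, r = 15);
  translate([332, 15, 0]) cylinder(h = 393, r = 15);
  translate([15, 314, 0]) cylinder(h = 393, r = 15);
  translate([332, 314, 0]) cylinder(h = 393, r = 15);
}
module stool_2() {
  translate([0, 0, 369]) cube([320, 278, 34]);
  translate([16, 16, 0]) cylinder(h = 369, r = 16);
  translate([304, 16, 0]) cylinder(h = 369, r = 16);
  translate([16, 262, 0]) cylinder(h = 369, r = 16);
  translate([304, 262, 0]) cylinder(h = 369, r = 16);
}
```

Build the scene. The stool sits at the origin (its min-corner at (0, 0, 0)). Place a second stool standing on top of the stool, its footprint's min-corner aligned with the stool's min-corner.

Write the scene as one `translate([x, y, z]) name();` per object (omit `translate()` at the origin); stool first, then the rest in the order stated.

stool();
translate([0, 0, 432]) stool_2();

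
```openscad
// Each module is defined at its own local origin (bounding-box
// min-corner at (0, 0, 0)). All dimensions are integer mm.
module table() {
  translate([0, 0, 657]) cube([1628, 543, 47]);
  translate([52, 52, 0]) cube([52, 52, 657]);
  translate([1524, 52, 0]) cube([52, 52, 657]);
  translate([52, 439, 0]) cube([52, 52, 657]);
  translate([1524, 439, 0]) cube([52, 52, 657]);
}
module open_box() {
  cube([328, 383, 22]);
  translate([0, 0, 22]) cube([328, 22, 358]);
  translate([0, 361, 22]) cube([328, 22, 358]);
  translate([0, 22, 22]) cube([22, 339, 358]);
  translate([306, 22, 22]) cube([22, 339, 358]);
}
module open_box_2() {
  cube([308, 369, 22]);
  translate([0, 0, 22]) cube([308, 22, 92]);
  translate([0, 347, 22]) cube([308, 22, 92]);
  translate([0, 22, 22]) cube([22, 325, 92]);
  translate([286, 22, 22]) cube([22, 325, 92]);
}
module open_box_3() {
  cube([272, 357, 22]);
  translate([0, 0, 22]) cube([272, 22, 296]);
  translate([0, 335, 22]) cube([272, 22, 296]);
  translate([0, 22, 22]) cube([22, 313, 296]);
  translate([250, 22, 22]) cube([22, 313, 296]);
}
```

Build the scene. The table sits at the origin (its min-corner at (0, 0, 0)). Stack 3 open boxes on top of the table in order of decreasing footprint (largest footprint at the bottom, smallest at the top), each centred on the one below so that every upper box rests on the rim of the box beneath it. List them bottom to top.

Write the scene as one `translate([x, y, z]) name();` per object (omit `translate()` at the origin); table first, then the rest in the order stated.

table();
translate([650, 80, 704]) open_box();
translate([660, 87, 1084]) open_box_2();
translate([678, 93, 1198]) open_box_3();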